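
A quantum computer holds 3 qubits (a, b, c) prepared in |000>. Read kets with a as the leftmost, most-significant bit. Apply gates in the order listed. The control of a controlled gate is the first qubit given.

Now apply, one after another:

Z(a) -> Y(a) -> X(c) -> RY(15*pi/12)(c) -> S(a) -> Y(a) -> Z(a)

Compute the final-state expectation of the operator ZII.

In the final state, ZII has expectation 1.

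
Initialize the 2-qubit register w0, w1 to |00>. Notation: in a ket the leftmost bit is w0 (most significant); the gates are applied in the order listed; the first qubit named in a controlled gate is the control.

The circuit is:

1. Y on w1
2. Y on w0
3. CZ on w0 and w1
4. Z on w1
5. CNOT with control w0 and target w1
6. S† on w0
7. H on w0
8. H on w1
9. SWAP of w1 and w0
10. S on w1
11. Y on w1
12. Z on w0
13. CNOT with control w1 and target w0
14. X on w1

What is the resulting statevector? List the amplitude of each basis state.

The final amplitudes are 1/2 on |00>, -I/2 on |01>, -1/2 on |10>, I/2 on |11>.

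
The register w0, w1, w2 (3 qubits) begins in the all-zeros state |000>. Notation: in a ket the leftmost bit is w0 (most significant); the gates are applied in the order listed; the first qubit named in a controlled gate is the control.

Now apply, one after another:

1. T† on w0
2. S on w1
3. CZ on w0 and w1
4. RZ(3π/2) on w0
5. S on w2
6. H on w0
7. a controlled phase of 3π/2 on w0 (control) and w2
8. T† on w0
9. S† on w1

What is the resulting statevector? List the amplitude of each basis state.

The resulting statevector has amplitude -sqrt(2)*exp(I*pi/4)/2 on |000>, -sqrt(2)/2 on |100>, and 0 on every other basis state.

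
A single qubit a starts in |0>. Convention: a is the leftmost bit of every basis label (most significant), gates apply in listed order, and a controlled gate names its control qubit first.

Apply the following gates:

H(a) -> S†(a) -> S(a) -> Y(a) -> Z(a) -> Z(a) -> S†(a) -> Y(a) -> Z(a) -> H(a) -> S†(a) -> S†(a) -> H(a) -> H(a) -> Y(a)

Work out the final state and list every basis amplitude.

The resulting statevector has amplitude 1/2 + I/2 on |0>, 1/2 - I/2 on |1>.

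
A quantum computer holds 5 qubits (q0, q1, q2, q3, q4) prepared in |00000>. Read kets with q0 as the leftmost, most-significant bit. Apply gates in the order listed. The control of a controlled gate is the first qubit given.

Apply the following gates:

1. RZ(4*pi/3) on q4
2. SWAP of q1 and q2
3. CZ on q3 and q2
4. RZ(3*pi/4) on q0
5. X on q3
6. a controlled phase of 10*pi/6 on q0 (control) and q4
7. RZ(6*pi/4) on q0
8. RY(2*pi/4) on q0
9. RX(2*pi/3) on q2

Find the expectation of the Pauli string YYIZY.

The observable YYIZY averages to 0.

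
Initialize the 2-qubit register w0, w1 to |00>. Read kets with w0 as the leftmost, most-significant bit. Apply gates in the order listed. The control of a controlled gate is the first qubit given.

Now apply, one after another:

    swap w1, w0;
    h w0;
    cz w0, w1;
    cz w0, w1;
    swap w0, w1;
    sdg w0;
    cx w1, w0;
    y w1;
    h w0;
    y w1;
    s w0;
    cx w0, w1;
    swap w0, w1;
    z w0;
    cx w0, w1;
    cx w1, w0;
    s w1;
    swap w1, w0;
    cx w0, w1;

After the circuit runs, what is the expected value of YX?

The expectation value of YX is 0.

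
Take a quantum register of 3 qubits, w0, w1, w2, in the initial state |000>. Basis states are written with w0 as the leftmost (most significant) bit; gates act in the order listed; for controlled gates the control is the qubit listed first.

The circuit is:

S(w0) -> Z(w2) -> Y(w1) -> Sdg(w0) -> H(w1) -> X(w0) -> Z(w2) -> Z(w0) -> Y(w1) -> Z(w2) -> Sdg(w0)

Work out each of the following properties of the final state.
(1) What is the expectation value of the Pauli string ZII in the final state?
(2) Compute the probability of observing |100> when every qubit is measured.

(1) The expectation value of ZII is -1.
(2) Outcome |100> occurs with probability 1/2.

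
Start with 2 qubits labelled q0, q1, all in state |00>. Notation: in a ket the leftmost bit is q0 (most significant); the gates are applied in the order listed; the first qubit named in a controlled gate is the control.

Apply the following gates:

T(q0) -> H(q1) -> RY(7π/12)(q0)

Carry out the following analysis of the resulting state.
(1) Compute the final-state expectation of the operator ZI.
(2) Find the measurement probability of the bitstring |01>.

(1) In the final state, ZI has expectation -sqrt(6)/4 + sqrt(2)/4.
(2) The probability of measuring |01> is -sqrt(6)/16 + sqrt(2)/16 + 1/4.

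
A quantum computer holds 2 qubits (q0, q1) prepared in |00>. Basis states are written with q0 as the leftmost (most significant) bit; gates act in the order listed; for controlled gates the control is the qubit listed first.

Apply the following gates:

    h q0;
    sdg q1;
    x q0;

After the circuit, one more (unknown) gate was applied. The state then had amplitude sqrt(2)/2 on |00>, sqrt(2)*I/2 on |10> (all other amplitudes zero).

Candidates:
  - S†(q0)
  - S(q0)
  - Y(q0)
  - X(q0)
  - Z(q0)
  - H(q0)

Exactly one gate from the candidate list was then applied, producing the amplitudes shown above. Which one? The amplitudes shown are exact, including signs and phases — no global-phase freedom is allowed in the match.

The unique candidate consistent with the amplitudes is S(q0).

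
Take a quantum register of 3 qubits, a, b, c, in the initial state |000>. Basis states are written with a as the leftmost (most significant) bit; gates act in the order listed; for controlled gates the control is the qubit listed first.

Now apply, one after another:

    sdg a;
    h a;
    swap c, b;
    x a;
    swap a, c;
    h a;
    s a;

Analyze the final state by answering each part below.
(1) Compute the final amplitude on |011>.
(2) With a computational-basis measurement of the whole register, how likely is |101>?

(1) |011> carries amplitude 0 in the final state.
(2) A full measurement returns |101> with probability 1/4.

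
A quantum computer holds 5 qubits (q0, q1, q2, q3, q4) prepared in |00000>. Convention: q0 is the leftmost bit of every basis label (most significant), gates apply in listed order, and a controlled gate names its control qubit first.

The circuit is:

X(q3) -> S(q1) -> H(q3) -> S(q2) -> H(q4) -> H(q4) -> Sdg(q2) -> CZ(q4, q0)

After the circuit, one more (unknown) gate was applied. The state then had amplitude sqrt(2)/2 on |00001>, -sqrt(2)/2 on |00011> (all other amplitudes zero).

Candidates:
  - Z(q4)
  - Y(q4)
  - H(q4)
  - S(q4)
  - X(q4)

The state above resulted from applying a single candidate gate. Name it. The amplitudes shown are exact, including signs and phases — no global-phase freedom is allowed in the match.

The applied gate was X(q4).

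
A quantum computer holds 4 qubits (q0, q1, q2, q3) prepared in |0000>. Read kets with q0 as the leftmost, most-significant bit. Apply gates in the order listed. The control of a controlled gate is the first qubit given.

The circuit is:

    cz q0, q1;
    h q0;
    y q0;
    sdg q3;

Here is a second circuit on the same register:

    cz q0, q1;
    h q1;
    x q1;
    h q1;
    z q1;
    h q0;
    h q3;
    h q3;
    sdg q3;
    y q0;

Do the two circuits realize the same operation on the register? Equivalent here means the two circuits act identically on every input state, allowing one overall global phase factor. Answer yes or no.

Yes, they are equivalent — the unitaries differ by at most a global phase.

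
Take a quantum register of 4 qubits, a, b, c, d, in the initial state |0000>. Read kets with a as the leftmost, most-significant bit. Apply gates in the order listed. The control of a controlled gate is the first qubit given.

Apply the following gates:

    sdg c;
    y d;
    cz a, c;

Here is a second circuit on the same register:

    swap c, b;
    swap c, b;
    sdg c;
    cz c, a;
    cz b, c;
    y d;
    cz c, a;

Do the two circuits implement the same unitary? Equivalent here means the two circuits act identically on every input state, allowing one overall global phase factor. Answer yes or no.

No: there is an input state on which the two circuits produce genuinely different outputs (not merely differing by a phase).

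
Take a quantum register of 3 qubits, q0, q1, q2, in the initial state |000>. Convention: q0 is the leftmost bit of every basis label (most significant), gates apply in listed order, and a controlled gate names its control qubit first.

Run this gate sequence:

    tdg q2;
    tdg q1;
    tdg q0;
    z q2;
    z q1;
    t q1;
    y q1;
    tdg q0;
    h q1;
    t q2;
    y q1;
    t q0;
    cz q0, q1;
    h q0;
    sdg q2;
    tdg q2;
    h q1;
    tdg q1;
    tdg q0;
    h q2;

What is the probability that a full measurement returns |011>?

A full measurement returns |011> with probability 0.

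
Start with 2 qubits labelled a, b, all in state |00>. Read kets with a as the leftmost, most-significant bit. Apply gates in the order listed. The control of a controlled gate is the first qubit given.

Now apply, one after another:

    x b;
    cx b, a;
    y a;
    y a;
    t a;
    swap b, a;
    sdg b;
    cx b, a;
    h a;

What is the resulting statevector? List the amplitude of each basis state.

The resulting statevector has amplitude 0 on |00>, -sqrt(2)*exp(3*I*pi/4)/2 on |01>, 0 on |10>, -sqrt(2)*exp(3*I*pi/4)/2 on |11>.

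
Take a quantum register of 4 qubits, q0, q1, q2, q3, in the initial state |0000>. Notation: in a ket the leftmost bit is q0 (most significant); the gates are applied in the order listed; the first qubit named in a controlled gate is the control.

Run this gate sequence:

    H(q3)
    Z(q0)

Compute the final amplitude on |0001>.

The final state's coefficient on |0001> equals sqrt(2)/2.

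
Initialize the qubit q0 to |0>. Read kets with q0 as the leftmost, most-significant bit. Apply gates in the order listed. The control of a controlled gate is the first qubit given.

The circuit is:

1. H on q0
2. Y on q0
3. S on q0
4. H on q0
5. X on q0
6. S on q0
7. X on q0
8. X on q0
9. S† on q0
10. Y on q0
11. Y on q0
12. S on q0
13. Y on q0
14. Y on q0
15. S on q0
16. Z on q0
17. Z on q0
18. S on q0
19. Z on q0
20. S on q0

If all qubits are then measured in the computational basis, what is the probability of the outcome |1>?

The probability of measuring |1> is 1/2. Key observation: steps 9-12 multiply out to the identity, so the circuit reduces to the remaining gates.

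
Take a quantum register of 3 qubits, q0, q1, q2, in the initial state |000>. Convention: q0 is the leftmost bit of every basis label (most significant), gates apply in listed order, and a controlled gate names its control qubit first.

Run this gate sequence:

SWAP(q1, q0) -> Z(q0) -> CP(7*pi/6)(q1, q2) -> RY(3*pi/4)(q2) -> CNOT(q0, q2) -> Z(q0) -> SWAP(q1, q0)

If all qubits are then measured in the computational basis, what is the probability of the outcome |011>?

The probability of measuring |011> is 0.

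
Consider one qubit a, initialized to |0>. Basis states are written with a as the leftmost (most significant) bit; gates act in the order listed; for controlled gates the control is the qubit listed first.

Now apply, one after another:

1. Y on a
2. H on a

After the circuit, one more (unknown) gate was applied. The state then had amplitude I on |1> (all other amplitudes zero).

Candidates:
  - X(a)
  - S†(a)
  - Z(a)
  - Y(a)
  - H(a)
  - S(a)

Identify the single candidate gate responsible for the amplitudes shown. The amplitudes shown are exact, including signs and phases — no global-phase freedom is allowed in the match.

It was H(a) that produced the state shown.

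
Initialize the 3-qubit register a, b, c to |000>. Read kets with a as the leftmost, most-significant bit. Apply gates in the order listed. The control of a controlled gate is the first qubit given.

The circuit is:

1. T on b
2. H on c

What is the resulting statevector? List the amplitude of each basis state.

The resulting statevector has amplitude sqrt(2)/2 on |000>, sqrt(2)/2 on |001>, and 0 on every other basis state.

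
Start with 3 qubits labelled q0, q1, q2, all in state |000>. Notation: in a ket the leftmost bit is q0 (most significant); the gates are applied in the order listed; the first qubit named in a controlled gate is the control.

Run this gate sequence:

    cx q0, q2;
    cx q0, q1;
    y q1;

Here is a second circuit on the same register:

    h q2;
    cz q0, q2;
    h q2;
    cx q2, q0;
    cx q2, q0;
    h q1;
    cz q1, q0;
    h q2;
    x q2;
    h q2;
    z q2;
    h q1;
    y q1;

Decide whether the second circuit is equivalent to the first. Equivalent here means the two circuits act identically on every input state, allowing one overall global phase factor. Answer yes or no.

Yes, they are equivalent — the unitaries differ by at most a global phase.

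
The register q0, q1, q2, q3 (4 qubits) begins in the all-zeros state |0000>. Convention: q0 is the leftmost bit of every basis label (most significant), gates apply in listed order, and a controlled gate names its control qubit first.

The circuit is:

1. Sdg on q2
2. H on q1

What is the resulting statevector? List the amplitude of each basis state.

The final amplitudes are sqrt(2)/2 on |0000>, sqrt(2)/2 on |0100>, and 0 on every other basis state.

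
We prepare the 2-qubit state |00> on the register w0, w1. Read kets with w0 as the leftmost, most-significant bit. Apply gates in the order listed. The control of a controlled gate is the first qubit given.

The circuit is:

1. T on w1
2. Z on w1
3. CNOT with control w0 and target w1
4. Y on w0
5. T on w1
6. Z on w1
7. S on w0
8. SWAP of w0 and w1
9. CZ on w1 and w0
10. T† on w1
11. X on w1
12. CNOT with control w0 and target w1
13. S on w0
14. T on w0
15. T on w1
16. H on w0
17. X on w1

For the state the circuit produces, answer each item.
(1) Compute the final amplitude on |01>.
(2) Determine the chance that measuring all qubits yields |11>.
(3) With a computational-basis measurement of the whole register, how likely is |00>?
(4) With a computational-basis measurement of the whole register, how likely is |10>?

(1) The amplitude on |01> is sqrt(2)*exp(3*I*pi/4)/2.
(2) The probability of measuring |11> is 1/2.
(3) Outcome |00> occurs with probability 0.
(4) A full measurement returns |10> with probability 0.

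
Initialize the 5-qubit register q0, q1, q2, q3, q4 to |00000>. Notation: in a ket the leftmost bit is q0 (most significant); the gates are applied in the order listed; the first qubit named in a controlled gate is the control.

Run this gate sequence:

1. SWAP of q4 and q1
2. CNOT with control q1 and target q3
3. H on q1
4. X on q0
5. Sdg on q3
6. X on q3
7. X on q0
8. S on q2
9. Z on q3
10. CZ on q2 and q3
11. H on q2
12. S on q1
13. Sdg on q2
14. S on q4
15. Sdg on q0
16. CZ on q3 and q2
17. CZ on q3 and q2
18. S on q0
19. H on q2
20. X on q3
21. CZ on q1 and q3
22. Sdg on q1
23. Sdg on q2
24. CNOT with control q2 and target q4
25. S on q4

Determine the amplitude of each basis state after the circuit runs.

The final amplitudes are sqrt(2)*(-1 + I)/4 on |00000>, sqrt(2)*(-1 - I)/4 on |00101>, sqrt(2)*(-1 + I)/4 on |01000>, sqrt(2)*(-1 - I)/4 on |01101>, and 0 on every other basis state.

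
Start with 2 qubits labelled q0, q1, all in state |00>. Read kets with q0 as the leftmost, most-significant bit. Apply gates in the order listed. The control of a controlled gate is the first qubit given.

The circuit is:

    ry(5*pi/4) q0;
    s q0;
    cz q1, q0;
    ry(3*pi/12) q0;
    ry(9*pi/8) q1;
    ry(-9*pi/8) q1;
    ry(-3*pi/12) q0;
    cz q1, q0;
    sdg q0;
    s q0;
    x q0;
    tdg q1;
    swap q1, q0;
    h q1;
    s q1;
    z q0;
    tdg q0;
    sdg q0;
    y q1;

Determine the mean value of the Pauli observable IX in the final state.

The expectation value of IX is -2*sqrt(1/2 - sqrt(2)/4)*sqrt(sqrt(2)/4 + 1/2)*sin(7*pi/16)**4 - 4*sqrt(1/2 - sqrt(2)/4)*sqrt(sqrt(2)/4 + 1/2)*sin(7*pi/16)**2*cos(7*pi/16)**2 - 2*sqrt(1/2 - sqrt(2)/4)*sqrt(sqrt(2)/4 + 1/2)*cos(7*pi/16)**4. Key observation: gates 2-9 undo each other exactly, leaving only the rest of the circuit to track.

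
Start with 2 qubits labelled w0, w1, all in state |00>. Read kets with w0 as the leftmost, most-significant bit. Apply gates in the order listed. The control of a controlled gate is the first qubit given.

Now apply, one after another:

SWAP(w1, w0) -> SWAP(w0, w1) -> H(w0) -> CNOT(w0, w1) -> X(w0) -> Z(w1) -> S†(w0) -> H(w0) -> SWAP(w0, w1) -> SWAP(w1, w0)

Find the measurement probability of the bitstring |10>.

Outcome |10> occurs with probability 1/4.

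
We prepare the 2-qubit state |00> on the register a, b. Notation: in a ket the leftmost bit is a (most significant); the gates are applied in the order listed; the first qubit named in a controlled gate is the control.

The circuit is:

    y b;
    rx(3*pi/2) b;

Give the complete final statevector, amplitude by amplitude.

After the circuit, the state carries amplitude sqrt(2)/2 on |00>, -sqrt(2)*I/2 on |01>, 0 on |10>, 0 on |11>.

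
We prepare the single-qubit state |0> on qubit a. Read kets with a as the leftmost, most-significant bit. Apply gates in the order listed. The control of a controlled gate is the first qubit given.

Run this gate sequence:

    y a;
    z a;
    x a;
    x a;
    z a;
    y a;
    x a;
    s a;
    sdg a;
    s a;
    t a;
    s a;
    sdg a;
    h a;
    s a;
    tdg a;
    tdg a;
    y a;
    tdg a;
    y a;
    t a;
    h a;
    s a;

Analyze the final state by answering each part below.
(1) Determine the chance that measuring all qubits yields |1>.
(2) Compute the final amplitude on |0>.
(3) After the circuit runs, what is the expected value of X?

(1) A full measurement returns |1> with probability 1/2.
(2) The amplitude on |0> is 1/2 + I/2.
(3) The observable X averages to -1.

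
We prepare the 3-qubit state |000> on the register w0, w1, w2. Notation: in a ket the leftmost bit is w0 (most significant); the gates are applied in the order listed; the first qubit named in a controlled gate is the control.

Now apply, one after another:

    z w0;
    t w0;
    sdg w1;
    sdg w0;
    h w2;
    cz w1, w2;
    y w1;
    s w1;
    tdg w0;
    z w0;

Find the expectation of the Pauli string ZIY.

The observable ZIY averages to 0.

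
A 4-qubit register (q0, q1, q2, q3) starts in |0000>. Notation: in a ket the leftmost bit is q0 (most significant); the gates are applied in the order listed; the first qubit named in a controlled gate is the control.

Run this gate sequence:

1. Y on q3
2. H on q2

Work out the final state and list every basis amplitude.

After the circuit, the state carries amplitude sqrt(2)*I/2 on |0001>, sqrt(2)*I/2 on |0011>, and 0 on every other basis state.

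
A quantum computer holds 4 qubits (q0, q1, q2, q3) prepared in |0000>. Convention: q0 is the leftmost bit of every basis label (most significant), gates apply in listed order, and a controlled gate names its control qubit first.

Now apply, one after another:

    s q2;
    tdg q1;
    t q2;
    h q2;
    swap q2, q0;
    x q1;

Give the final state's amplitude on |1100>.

|1100> carries amplitude sqrt(2)/2 in the final state.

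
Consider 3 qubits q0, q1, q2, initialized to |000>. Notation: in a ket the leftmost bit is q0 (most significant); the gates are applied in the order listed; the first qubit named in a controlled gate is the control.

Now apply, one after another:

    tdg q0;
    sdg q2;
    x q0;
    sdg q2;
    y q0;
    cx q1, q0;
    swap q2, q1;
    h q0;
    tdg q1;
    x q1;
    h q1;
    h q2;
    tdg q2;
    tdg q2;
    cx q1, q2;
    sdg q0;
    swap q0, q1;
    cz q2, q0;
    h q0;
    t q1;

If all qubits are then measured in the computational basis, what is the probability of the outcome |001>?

The probability of measuring |001> is 1/8.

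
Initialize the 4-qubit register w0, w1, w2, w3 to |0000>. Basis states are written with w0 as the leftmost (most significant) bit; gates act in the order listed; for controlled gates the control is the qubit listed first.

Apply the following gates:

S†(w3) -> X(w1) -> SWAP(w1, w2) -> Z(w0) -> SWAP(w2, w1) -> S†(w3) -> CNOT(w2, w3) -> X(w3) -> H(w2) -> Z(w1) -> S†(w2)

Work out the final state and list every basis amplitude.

After the circuit, the state carries amplitude -sqrt(2)/2 on |0101>, sqrt(2)*I/2 on |0111>, and 0 on every other basis state.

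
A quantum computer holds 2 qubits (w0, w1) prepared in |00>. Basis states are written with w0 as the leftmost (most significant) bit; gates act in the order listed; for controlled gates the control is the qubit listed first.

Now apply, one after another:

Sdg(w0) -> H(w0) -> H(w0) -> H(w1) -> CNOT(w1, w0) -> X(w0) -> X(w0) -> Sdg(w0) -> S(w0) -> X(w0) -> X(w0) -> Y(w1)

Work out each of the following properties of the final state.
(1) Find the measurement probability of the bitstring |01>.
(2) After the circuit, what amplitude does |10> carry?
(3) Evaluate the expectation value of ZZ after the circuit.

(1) A full measurement returns |01> with probability 1/2.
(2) |10> carries amplitude -sqrt(2)*I/2 in the final state.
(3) The expectation value of ZZ is -1.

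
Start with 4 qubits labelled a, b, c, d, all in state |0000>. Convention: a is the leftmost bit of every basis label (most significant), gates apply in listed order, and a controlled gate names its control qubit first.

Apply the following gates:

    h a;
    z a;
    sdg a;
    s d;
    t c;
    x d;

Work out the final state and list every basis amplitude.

The resulting statevector has amplitude sqrt(2)/2 on |0001>, sqrt(2)*I/2 on |1001>, and 0 on every other basis state.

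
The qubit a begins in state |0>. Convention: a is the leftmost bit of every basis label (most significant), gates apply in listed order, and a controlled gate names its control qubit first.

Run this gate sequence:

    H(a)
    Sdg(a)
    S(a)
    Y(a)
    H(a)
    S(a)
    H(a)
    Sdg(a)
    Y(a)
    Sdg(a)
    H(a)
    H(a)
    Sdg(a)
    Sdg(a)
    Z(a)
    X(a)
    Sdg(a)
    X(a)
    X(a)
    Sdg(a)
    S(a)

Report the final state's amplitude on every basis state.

The final amplitudes are sqrt(2)/2 on |0>, -sqrt(2)*I/2 on |1>.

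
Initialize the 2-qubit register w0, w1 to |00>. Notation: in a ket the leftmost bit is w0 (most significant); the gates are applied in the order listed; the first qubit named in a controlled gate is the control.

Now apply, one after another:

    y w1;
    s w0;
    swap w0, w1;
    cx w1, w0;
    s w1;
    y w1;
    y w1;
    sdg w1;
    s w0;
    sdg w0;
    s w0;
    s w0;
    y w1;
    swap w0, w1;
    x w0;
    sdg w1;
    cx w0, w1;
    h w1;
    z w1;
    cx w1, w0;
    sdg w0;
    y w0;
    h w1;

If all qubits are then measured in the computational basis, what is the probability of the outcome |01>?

Outcome |01> occurs with probability 1/4. Key observation: steps 5-8 multiply out to the identity, so the circuit reduces to the remaining gates.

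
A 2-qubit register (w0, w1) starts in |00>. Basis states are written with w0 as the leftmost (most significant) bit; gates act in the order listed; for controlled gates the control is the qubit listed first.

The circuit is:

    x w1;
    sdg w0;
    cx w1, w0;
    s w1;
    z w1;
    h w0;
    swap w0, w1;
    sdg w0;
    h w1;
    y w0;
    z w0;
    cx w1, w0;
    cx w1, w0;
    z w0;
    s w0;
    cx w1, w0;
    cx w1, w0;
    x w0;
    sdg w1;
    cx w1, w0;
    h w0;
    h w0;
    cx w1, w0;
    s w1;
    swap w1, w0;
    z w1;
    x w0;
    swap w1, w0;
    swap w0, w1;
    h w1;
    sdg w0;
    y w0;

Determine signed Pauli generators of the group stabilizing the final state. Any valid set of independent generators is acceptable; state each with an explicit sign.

The final state is stabilized by the group generated by -IX, -ZI; other independent generating sets are equally valid. Key observation: the block from step 19 through step 24 cancels to the identity and can be dropped.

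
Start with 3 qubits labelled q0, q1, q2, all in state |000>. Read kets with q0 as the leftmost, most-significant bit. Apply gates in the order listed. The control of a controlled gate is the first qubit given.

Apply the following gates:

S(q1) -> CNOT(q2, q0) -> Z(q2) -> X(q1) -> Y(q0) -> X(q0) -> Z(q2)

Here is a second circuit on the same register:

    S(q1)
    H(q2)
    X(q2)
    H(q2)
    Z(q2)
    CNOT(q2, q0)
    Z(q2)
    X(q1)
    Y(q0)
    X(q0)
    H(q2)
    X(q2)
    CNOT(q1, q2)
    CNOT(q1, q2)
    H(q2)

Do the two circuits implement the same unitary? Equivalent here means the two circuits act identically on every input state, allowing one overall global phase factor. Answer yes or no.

Yes, they are equivalent — the unitaries differ by at most a global phase.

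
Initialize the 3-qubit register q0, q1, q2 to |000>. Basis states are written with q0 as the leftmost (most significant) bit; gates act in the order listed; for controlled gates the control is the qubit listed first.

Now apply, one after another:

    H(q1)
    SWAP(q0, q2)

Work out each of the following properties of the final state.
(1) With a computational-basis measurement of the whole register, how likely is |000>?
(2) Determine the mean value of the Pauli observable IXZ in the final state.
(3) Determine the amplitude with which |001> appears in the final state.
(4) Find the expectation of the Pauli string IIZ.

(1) A full measurement returns |000> with probability 1/2.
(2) In the final state, IXZ has expectation 1.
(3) The final state's coefficient on |001> equals 0.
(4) In the final state, IIZ has expectation 1.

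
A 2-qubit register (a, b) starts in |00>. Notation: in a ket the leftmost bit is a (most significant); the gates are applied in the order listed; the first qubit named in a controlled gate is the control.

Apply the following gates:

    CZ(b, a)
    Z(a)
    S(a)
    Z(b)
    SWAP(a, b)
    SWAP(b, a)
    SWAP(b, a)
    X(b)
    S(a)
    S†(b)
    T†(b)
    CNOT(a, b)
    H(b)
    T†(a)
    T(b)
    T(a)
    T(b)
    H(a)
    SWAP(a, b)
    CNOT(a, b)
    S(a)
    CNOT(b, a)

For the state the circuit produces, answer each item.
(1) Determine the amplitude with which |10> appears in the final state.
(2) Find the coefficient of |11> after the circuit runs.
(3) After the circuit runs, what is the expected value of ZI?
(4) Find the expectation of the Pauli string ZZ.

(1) |10> carries amplitude -exp(I*pi/4)/2 in the final state.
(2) The final state's coefficient on |11> equals -exp(I*pi/4)/2.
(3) The expectation value of ZI is 0.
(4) In the final state, ZZ has expectation 0.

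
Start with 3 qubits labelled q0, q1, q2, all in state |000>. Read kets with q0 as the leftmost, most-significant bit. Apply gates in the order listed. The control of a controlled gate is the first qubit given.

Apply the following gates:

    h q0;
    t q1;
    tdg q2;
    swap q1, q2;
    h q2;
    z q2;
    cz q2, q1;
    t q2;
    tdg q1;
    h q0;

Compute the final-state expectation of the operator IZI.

The observable IZI averages to 1.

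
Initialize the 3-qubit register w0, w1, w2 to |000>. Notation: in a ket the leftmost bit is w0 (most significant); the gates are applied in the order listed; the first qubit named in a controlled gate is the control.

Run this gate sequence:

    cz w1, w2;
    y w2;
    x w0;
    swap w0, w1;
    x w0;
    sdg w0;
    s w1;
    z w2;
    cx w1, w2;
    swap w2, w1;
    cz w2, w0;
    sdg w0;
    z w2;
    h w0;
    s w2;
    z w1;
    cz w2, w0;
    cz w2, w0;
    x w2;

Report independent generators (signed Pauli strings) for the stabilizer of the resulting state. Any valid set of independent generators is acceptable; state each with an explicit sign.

The final state is stabilized by the group generated by -XII, +IZI, +IIZ; other independent generating sets are equally valid. Key observation: steps 17-18 multiply out to the identity, so the circuit reduces to the remaining gates.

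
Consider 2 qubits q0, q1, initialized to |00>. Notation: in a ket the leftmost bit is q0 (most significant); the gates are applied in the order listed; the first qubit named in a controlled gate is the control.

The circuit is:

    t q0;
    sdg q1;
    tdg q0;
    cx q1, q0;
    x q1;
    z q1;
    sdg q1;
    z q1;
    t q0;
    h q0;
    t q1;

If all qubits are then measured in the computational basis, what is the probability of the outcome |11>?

A full measurement returns |11> with probability 1/2.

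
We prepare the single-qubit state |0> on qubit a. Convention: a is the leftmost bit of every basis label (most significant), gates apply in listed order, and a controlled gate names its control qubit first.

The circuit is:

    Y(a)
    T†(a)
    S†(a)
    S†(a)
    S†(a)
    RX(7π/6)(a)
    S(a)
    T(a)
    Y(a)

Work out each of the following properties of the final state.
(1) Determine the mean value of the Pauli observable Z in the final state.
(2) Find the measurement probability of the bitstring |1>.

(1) The expectation value of Z is -sqrt(3)/2.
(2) The probability of measuring |1> is sqrt(3)/4 + 1/2.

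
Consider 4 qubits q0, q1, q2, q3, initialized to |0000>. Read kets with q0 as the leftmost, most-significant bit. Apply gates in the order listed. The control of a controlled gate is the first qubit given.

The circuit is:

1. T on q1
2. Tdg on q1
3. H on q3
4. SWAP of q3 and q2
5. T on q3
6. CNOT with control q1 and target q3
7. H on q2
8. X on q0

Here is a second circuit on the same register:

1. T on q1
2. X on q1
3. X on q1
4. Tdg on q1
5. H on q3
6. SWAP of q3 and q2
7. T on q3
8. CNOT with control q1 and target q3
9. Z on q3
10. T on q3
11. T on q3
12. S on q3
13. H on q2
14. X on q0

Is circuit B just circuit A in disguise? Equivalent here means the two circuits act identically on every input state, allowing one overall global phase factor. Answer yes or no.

Yes: on every input state the two circuits agree up to one overall phase factor.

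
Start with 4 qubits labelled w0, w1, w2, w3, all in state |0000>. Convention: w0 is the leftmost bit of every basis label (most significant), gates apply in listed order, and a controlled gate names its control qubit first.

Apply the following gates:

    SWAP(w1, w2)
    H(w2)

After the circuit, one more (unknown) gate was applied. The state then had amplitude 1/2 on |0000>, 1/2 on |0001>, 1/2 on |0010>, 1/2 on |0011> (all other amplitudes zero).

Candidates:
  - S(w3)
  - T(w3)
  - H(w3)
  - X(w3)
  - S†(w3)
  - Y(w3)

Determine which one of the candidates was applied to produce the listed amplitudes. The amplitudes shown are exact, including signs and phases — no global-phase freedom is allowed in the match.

It was H(w3) that produced the state shown.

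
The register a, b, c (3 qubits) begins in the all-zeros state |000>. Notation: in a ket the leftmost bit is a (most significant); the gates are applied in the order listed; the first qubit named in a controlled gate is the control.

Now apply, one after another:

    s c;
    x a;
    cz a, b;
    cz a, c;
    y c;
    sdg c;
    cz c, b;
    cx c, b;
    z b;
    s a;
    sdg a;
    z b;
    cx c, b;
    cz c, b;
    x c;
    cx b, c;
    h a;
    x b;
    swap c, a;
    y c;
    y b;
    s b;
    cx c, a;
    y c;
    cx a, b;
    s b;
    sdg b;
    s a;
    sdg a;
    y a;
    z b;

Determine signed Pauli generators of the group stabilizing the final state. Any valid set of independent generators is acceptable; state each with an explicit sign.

The final state is stabilized by the group generated by -XXX, +ZIZ, -IZZ; other independent generating sets are equally valid. Key observation: the block from step 7 through step 14 cancels to the identity and can be dropped.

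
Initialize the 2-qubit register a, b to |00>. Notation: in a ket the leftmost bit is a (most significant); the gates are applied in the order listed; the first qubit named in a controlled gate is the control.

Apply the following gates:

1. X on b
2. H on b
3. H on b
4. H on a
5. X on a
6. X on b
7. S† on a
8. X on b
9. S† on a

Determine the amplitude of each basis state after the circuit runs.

After the circuit, the state carries amplitude 0 on |00>, sqrt(2)/2 on |01>, 0 on |10>, -sqrt(2)/2 on |11>.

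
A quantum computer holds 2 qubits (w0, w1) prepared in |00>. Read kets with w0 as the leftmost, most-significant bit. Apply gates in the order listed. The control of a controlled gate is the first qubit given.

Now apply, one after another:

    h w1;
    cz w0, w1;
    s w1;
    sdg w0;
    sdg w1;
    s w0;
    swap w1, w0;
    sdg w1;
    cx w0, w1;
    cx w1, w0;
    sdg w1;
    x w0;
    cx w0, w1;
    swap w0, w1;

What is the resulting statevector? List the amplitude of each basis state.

The resulting statevector has amplitude 0 on |00>, -sqrt(2)*I/2 on |01>, 0 on |10>, sqrt(2)/2 on |11>.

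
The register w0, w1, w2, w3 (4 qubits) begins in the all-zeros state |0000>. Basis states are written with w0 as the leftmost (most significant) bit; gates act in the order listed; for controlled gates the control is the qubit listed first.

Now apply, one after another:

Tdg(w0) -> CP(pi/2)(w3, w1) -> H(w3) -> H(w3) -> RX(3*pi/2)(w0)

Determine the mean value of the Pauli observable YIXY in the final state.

The observable YIXY averages to 0. Key observation: the block from step 3 through step 4 cancels to the identity and can be dropped.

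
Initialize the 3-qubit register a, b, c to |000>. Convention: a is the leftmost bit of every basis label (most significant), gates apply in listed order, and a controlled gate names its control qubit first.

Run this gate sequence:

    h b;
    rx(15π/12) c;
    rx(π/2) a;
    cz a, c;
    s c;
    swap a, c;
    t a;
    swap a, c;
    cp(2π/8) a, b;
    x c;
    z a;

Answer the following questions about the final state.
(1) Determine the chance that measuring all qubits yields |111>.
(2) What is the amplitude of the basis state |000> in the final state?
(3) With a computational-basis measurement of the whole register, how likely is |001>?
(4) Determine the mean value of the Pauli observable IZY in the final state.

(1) Outcome |111> occurs with probability 1/8 - sqrt(2)/16.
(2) The final state's coefficient on |000> equals sqrt(sqrt(2) + 2)*exp(I*pi/4)/4.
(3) A full measurement returns |001> with probability 1/8 - sqrt(2)/16.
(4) The observable IZY averages to 0.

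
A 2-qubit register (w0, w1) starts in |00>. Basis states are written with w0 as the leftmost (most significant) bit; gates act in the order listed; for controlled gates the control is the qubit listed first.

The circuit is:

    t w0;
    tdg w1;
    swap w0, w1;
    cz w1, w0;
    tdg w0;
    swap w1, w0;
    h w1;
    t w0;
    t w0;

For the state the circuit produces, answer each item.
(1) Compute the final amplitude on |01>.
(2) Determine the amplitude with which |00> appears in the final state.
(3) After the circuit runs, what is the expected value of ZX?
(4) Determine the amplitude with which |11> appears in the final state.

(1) |01> carries amplitude sqrt(2)/2 in the final state.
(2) The amplitude on |00> is sqrt(2)/2.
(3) The observable ZX averages to 1.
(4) The amplitude on |11> is 0.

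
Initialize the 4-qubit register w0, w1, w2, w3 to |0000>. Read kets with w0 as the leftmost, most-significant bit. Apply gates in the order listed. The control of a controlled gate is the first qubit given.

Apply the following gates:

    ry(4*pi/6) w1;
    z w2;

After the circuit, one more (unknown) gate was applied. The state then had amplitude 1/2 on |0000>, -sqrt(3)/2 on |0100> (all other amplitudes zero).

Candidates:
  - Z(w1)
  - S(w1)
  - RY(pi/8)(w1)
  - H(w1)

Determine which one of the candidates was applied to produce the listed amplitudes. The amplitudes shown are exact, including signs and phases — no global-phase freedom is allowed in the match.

It was Z(w1) that produced the state shown.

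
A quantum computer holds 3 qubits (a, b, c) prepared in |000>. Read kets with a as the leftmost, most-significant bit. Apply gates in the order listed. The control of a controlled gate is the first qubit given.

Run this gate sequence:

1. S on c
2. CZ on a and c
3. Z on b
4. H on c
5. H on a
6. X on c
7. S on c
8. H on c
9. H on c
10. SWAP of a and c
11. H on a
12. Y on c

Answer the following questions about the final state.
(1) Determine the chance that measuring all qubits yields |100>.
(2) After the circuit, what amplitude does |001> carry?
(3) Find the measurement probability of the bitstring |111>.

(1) Outcome |100> occurs with probability 1/4. Key observation: steps 8-9 multiply out to the identity, so the circuit reduces to the remaining gates.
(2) The final state's coefficient on |001> equals sqrt(2)*(-1 + I)/4.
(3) Outcome |111> occurs with probability 0.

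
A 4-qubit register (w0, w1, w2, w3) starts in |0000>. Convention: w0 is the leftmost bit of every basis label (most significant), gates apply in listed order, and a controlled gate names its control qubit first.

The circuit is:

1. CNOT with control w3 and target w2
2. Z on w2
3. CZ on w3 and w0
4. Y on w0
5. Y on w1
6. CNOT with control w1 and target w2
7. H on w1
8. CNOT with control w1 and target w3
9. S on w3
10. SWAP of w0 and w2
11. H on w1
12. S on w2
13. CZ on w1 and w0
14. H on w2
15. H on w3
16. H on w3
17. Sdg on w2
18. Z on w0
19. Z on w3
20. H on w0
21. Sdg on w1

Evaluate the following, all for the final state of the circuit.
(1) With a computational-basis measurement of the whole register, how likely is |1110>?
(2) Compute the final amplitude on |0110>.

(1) The probability of measuring |1110> is 1/16.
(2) The amplitude on |0110> is -I/4.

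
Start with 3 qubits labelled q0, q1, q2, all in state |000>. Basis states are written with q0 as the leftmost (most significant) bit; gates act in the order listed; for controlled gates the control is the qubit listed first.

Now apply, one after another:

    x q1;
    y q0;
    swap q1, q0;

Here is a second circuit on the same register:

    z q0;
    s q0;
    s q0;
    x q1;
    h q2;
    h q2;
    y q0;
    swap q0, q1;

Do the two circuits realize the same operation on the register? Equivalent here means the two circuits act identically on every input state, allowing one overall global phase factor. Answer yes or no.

Yes: on every input state the two circuits agree up to one overall phase factor.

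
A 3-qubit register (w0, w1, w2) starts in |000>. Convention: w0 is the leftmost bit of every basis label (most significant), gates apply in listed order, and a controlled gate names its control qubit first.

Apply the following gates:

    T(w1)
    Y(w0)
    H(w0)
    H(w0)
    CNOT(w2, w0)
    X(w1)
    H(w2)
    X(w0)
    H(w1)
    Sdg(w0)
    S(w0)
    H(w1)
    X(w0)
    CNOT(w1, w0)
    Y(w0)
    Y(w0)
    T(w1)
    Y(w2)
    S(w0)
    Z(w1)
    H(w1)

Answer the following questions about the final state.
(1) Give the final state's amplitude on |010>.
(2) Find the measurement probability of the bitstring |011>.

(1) The final state's coefficient on |010> equals exp(I*pi/4)/2.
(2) Outcome |011> occurs with probability 1/4.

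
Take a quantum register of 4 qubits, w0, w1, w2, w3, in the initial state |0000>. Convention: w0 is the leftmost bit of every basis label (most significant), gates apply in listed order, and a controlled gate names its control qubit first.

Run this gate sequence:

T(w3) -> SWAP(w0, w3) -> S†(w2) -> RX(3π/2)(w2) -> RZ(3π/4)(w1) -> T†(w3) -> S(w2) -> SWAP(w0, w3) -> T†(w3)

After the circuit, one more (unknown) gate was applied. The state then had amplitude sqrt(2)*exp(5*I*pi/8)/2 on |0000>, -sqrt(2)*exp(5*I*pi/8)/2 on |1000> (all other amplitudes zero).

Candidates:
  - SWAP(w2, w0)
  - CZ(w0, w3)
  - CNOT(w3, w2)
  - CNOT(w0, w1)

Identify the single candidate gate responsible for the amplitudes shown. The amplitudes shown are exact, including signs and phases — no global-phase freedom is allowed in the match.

The applied gate was SWAP(w2, w0).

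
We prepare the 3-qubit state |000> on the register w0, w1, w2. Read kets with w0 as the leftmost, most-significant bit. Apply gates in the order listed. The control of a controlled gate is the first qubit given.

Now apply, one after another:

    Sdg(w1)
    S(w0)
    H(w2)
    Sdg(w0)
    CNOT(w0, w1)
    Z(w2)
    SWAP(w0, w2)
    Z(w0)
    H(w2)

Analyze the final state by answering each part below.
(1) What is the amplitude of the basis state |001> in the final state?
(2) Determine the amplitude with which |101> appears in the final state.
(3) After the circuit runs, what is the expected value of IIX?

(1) The amplitude on |001> is 1/2.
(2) The amplitude on |101> is 1/2.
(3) The expectation value of IIX is 1.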